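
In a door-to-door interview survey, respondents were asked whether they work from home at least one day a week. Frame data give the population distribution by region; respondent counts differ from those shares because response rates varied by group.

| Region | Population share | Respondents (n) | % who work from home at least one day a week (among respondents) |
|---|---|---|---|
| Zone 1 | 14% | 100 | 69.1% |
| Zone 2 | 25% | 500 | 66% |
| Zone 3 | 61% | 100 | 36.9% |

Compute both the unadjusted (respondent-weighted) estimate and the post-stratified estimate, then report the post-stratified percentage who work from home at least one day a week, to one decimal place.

Naive respondent-only estimate (weights = respondent counts):
  (100/700)×69.1 + (500/700)×66 + (100/700)×36.9 = 62.2857%
Reweighting by population region shares:
  0.14×69.1 + 0.25×66 + 0.61×36.9 = 48.683%

48.7%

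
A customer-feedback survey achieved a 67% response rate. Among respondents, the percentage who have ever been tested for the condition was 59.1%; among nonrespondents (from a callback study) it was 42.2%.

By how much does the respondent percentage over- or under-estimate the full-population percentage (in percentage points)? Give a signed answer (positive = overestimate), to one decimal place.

Nonresponse fraction = 1 − 0.67 = 0.33.
Bias = (nonresponse fraction) × (respondent percentage − nonrespondent percentage)
     = 0.33 × (59.1 − 42.2) = 0.33 × 16.9 = 5.577.

+5.6 percentage points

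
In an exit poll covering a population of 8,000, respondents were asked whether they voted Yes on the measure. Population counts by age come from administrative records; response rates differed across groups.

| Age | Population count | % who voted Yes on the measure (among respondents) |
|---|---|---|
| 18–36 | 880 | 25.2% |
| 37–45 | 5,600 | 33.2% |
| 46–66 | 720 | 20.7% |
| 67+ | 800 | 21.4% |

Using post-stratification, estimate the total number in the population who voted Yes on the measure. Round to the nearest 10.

2,400

Each cell contributes its population count × the respondent rate:
  18–36: 880 × 25.2% = 221.76
  37–45: 5,600 × 33.2% = 1859.2
  46–66: 720 × 20.7% = 149.04
  67+: 800 × 21.4% = 171.2
Estimated total = 2401.2 → 2,400.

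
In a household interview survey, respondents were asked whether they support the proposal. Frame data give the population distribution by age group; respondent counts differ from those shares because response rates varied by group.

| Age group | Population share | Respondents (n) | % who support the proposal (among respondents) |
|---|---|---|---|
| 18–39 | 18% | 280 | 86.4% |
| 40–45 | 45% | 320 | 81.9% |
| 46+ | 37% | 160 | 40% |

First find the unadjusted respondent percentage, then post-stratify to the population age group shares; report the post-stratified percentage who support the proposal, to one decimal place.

Naive respondent-only estimate (weights = respondent counts):
  (280/760)×86.4 + (320/760)×81.9 + (160/760)×40 = 74.7368%
Post-stratified estimate weights by population shares:
  0.18×86.4 + 0.45×81.9 + 0.37×40 = 67.207%

67.2%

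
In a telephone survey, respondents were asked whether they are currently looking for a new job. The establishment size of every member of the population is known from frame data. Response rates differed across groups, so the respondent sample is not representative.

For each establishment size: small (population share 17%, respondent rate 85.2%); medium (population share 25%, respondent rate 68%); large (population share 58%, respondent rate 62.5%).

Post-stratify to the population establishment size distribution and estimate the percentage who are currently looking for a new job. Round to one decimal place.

Each cell contributes population-share × respondent value:
  small: 0.17 × 85.2 = 14.484
  medium: 0.25 × 68 = 17
  large: 0.58 × 62.5 = 36.25
Post-stratified estimate = 67.734 → 67.7%.

67.7%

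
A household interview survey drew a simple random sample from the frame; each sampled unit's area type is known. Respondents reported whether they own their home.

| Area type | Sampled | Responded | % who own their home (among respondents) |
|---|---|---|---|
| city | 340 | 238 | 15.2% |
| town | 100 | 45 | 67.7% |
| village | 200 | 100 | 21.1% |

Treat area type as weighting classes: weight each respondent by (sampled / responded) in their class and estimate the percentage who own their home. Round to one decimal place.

Class response rates: city 238/340 = 70%, town 45/100 = 45%, village 100/200 = 50%.
Inverse-response-rate weighting restores each class to its sampled count, so class totals weight by n_sampled:
  city: 340 × 15.2 = 5168
  town: 100 × 67.7 = 6770
  village: 200 × 21.1 = 4220
Adjusted estimate = 16,158 / 640 = 25.2469 → 25.2%.

25.2%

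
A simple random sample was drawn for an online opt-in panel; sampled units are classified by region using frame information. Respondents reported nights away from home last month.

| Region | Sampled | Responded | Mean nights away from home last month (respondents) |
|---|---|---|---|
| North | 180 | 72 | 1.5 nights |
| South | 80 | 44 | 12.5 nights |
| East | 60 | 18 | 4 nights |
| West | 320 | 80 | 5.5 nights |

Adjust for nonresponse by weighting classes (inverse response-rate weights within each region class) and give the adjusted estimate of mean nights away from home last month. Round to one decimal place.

Class response rates: North 72/180 = 40%, South 44/80 = 55%, East 18/60 = 30%, West 80/320 = 25%.
Each respondent's weight = sampled/responded in their class; summing within a class gives n_sampled, so:
  North: 180 × 1.5 = 270
  South: 80 × 12.5 = 1000
  East: 60 × 4 = 240
  West: 320 × 5.5 = 1760
Adjusted estimate = 3270 / 640 = 5.10938 → 5.1.

5.1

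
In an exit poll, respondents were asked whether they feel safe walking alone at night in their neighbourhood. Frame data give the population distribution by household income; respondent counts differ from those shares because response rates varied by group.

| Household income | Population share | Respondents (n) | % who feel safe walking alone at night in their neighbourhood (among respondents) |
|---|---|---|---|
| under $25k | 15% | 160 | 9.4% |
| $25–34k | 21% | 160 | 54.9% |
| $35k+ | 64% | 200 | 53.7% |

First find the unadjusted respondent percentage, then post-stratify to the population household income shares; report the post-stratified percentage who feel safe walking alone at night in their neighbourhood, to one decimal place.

Unadjusted (pooled respondent) estimate weights by respondent counts:
  (160/520)×9.4 + (160/520)×54.9 + (200/520)×53.7 = 40.4385%
Post-stratifying to population shares instead:
  0.15×9.4 + 0.21×54.9 + 0.64×53.7 = 47.307%

47.3%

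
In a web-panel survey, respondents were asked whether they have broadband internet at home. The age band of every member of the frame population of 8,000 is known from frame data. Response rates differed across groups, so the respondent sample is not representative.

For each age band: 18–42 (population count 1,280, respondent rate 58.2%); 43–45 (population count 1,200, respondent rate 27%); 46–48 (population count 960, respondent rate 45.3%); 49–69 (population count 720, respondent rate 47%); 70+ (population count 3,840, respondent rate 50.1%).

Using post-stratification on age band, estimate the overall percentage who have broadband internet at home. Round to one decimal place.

Each cell contributes population-share × respondent value:
  18–42: (1,280/8,000) × 58.2 = 9.312
  43–45: (1,200/8,000) × 27 = 4.05
  46–48: (960/8,000) × 45.3 = 5.436
  49–69: (720/8,000) × 47 = 4.23
  70+: (3,840/8,000) × 50.1 = 24.048
Post-stratified estimate = 47.076 → 47.1%.

47.1%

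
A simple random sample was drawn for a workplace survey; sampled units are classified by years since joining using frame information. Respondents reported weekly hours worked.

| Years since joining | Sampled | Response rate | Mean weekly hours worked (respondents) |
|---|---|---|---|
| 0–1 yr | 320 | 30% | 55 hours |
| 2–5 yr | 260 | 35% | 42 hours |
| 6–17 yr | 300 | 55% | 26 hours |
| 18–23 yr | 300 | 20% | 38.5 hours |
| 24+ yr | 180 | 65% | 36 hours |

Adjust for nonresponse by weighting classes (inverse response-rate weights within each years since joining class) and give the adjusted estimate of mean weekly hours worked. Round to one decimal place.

40.0

Inverse-response-rate weighting restores each class to its sampled count, so class totals weight by n_sampled:
  0–1 yr: 320 × 55 = 17,600
  2–5 yr: 260 × 42 = 10,920
  6–17 yr: 300 × 26 = 7800
  18–23 yr: 300 × 38.5 = 11,550
  24+ yr: 180 × 36 = 6480
Adjusted estimate = 54,350 / 1,360 = 39.9632 → 40.0.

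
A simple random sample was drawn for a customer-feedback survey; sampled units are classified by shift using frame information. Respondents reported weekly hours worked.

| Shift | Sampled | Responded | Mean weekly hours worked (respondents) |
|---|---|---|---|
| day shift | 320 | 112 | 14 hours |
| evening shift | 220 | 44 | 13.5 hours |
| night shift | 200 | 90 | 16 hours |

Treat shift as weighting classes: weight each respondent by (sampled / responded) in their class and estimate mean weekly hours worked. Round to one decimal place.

Response rates by class: day shift 112/320 = 35%, evening shift 44/220 = 20%, night shift 90/200 = 45%.
With weight = n_sampled/n_responded per class, the weighted class total is n_sampled:
  day shift: 320 × 14 = 4480
  evening shift: 220 × 13.5 = 2970
  night shift: 200 × 16 = 3200
Adjusted estimate = 10,650 / 740 = 14.3919 → 14.4.

14.4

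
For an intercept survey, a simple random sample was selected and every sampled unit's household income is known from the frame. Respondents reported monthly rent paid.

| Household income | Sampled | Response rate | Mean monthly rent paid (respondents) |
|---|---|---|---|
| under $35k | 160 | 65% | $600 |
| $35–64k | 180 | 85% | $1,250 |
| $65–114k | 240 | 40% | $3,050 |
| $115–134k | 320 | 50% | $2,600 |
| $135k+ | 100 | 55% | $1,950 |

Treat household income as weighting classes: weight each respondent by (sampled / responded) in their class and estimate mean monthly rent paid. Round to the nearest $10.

Weighting each respondent by the inverse class response rate inflates each class back to its sampled size, so the class weight is n_sampled:
  under $35k: 160 × 600 = 96,000
  $35–64k: 180 × 1250 = 225,000
  $65–114k: 240 × 3050 = 732,000
  $115–134k: 320 × 2600 = 832,000
  $135k+: 100 × 1950 = 195,000
Adjusted estimate = 2,080,000 / 1,000 = 2080 → $2,080.

$2,080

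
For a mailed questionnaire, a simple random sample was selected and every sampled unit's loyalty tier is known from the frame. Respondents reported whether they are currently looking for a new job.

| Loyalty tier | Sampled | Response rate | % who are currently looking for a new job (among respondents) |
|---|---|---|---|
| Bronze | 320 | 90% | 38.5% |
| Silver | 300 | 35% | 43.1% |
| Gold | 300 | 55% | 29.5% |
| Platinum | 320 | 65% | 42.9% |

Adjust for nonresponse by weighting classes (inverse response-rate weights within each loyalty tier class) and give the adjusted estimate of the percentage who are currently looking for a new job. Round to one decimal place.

38.6%

Inverse-response-rate weighting restores each class to its sampled count, so class totals weight by n_sampled:
  Bronze: 320 × 38.5 = 12,320
  Silver: 300 × 43.1 = 12,930
  Gold: 300 × 29.5 = 8850
  Platinum: 320 × 42.9 = 13,728
Adjusted estimate = 47,828 / 1,240 = 38.571 → 38.6%.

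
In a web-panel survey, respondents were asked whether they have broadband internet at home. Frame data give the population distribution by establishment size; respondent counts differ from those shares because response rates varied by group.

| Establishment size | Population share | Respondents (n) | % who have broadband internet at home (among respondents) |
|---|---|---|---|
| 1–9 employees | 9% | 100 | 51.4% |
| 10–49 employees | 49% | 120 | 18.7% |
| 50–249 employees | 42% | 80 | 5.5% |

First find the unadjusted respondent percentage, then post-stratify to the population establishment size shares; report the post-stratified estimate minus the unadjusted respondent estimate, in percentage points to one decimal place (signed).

-10.0 percentage points

Unadjusted (pooled respondent) estimate weights by respondent counts:
  (100/300)×51.4 + (120/300)×18.7 + (80/300)×5.5 = 26.08%
Post-stratified estimate weights by population shares:
  0.09×51.4 + 0.49×18.7 + 0.42×5.5 = 16.099%
Difference = 16.099 − 26.08 = -9.981 pp.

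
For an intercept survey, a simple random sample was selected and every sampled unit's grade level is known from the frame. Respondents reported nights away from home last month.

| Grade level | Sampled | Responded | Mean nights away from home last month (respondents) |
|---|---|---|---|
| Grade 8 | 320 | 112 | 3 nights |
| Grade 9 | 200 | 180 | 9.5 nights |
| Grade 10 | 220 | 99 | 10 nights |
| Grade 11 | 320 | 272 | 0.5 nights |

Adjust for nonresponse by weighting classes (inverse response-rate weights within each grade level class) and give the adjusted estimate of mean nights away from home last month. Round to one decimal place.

4.9

Class response rates: Grade 8 112/320 = 35%, Grade 9 180/200 = 90%, Grade 10 99/220 = 45%, Grade 11 272/320 = 85%.
With weight = n_sampled/n_responded per class, the weighted class total is n_sampled:
  Grade 8: 320 × 3 = 960
  Grade 9: 200 × 9.5 = 1900
  Grade 10: 220 × 10 = 2200
  Grade 11: 320 × 0.5 = 160
Adjusted estimate = 5220 / 1,060 = 4.92453 → 4.9.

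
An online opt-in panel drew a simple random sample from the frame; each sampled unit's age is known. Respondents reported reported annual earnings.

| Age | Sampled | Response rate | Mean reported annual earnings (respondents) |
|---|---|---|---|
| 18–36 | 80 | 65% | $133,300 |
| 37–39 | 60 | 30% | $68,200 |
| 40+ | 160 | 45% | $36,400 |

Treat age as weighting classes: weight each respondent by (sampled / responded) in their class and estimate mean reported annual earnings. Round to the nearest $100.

$68,600

Inverse-response-rate weighting restores each class to its sampled count, so class totals weight by n_sampled:
  18–36: 80 × 133,300 = 10,664,000
  37–39: 60 × 68,200 = 4,092,000
  40+: 160 × 36,400 = 5,824,000
Adjusted estimate = 20,580,000 / 300 = 68,600 → $68,600.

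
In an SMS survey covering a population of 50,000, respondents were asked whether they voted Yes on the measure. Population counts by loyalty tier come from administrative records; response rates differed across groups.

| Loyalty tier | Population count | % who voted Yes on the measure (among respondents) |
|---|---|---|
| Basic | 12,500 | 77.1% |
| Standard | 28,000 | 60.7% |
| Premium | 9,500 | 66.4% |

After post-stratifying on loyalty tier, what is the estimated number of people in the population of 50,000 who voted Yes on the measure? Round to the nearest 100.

32,900

Each cell contributes its population count × the respondent rate:
  Basic: 12,500 × 77.1% = 9637.5
  Standard: 28,000 × 60.7% = 16,996
  Premium: 9,500 × 66.4% = 6308
Estimated total = 32941.5 → 32,900.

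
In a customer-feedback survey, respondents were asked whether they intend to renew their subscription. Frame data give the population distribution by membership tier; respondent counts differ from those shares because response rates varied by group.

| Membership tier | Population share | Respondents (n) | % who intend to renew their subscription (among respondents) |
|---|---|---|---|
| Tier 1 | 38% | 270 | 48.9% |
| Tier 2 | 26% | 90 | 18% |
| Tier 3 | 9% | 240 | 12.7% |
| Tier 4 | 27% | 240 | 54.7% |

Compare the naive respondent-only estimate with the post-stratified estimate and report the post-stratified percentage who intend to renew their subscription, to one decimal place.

Naive respondent-only estimate (weights = respondent counts):
  (270/840)×48.9 + (90/840)×18 + (240/840)×12.7 + (240/840)×54.7 = 36.9036%
Post-stratifying to population shares instead:
  0.38×48.9 + 0.26×18 + 0.09×12.7 + 0.27×54.7 = 39.174%

39.2%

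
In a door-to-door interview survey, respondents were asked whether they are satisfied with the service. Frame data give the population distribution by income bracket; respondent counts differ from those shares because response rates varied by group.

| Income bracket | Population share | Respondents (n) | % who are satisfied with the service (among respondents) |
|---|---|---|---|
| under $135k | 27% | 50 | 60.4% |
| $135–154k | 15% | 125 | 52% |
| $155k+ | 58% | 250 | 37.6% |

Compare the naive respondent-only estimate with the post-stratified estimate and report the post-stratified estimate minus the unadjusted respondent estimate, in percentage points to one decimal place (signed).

Without adjustment, the pooled respondent share is:
  (50/425)×60.4 + (125/425)×52 + (250/425)×37.6 = 44.5176%
Reweighting by population income bracket shares:
  0.27×60.4 + 0.15×52 + 0.58×37.6 = 45.916%
Difference = 45.916 − 44.5176 = 1.3984 pp.

+1.4 percentage points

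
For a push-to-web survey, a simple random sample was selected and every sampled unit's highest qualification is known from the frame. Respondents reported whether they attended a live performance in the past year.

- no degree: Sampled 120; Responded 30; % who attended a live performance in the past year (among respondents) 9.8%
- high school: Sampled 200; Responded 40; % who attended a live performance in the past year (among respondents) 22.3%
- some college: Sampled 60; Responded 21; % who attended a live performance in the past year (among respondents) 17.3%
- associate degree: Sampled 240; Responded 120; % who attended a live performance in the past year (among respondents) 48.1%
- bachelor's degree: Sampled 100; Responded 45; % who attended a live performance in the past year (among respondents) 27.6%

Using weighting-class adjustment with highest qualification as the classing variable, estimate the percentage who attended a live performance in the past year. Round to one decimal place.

29.1%

Class response rates: no degree 30/120 = 25%, high school 40/200 = 20%, some college 21/60 = 35%, associate degree 120/240 = 50%, bachelor's degree 45/100 = 45%.
With weight = n_sampled/n_responded per class, the weighted class total is n_sampled:
  no degree: 120 × 9.8 = 1176
  high school: 200 × 22.3 = 4460
  some college: 60 × 17.3 = 1038
  associate degree: 240 × 48.1 = 11,544
  bachelor's degree: 100 × 27.6 = 2760
Adjusted estimate = 20,978 / 720 = 29.1361 → 29.1%.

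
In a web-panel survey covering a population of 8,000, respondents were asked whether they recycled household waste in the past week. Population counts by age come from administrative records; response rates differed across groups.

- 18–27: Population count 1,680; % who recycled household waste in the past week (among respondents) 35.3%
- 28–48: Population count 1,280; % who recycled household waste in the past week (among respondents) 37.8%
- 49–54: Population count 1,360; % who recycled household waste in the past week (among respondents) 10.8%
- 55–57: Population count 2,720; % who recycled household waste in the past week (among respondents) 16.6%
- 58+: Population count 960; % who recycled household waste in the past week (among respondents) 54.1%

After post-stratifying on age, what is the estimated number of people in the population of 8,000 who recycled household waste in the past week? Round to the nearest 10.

2,190

Apply each group's respondent rate to its population count:
  18–27: 1,680 × 35.3% = 593.04
  28–48: 1,280 × 37.8% = 483.84
  49–54: 1,360 × 10.8% = 146.88
  55–57: 2,720 × 16.6% = 451.52
  58+: 960 × 54.1% = 519.36
Estimated total = 2194.64 → 2,190.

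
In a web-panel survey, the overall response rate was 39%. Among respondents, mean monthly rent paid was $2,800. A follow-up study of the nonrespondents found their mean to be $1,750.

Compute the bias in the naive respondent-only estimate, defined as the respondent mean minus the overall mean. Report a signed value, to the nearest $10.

+$640

Nonresponse fraction = 1 − 0.39 = 0.61.
Bias = (nonresponse fraction) × (respondent mean − nonrespondent mean)
     = 0.61 × (2800 − 1750) = 0.61 × 1050 = 640.5.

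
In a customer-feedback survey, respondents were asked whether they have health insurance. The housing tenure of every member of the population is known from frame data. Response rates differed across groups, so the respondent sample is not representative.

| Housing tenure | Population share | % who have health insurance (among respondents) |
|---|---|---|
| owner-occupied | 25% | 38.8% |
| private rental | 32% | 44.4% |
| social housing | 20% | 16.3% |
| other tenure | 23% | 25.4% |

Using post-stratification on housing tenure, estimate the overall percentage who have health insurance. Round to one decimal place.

Weight each group's respondent value by its population share:
  owner-occupied: 0.25 × 38.8 = 9.7
  private rental: 0.32 × 44.4 = 14.208
  social housing: 0.2 × 16.3 = 3.26
  other tenure: 0.23 × 25.4 = 5.842
Post-stratified estimate = 33.01 → 33.0%.

33.0%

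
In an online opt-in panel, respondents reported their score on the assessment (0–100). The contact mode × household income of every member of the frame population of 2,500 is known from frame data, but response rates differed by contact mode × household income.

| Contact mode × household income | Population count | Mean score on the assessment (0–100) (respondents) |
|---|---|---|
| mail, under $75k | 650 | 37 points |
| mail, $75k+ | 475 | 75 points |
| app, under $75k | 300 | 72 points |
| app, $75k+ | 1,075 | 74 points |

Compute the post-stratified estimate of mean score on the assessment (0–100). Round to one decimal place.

64.3

Each cell contributes population-share × respondent value:
  mail, under $75k: (650/2,500) × 37 = 9.62
  mail, $75k+: (475/2,500) × 75 = 14.25
  app, under $75k: (300/2,500) × 72 = 8.64
  app, $75k+: (1,075/2,500) × 74 = 31.82
Post-stratified estimate = 64.33 → 64.3.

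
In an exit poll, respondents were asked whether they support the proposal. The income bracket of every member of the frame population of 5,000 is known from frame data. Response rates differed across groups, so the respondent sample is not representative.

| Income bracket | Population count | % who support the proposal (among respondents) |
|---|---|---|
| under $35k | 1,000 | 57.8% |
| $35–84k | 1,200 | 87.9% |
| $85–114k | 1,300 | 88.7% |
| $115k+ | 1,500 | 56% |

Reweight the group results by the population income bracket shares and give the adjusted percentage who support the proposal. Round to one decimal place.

72.5%

Weight each group's respondent value by its population share:
  under $35k: (1,000/5,000) × 57.8 = 11.56
  $35–84k: (1,200/5,000) × 87.9 = 21.096
  $85–114k: (1,300/5,000) × 88.7 = 23.062
  $115k+: (1,500/5,000) × 56 = 16.8
Post-stratified estimate = 72.518 → 72.5%.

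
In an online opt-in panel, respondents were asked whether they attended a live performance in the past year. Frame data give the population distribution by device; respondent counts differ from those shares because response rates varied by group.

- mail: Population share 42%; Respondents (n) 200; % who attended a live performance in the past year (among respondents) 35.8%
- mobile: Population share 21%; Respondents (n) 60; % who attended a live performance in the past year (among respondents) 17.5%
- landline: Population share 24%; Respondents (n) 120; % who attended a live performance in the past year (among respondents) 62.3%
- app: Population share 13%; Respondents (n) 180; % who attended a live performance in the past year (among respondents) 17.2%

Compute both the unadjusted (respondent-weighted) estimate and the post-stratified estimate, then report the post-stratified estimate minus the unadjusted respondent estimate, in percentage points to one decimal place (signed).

Without adjustment, the pooled respondent share is:
  (200/560)×35.8 + (60/560)×17.5 + (120/560)×62.3 + (180/560)×17.2 = 33.5393%
Post-stratified estimate weights by population shares:
  0.42×35.8 + 0.21×17.5 + 0.24×62.3 + 0.13×17.2 = 35.899%
Difference = 35.899 − 33.5393 = 2.3597 pp.

+2.4 percentage points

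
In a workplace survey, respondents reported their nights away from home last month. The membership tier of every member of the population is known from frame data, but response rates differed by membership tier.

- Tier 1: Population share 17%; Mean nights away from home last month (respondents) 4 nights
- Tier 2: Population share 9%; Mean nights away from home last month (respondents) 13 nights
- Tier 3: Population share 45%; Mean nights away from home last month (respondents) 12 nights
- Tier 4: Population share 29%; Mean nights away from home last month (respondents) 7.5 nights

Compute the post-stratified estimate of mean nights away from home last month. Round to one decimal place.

9.4

Each cell contributes population-share × respondent value:
  Tier 1: 0.17 × 4 = 0.68
  Tier 2: 0.09 × 13 = 1.17
  Tier 3: 0.45 × 12 = 5.4
  Tier 4: 0.29 × 7.5 = 2.175
Post-stratified estimate = 9.425 → 9.4.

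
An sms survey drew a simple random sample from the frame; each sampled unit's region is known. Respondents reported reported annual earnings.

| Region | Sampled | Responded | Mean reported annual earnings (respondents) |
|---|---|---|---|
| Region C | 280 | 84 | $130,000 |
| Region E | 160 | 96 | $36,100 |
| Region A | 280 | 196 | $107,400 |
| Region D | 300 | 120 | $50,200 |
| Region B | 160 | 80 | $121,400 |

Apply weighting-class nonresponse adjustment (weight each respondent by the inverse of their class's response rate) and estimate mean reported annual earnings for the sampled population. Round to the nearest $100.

$90,500

Response rates by class: Region C 84/280 = 30%, Region E 96/160 = 60%, Region A 196/280 = 70%, Region D 120/300 = 40%, Region B 80/160 = 50%.
Inverse-response-rate weighting restores each class to its sampled count, so class totals weight by n_sampled:
  Region C: 280 × 130,000 = 36,400,000
  Region E: 160 × 36,100 = 5,776,000
  Region A: 280 × 107,400 = 30,072,000
  Region D: 300 × 50,200 = 15,060,000
  Region B: 160 × 121,400 = 19,424,000
Adjusted estimate = 106,732,000 / 1,180 = 90450.8 → $90,500.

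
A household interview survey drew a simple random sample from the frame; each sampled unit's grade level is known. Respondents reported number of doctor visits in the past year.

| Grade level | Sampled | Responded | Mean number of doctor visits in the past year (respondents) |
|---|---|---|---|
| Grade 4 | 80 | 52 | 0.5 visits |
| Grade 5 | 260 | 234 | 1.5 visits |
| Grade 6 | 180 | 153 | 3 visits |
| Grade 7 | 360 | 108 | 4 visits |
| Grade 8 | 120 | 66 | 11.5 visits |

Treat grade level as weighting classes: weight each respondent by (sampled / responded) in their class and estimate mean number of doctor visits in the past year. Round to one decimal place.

3.8

Class response rates: Grade 4 52/80 = 65%, Grade 5 234/260 = 90%, Grade 6 153/180 = 85%, Grade 7 108/360 = 30%, Grade 8 66/120 = 55%.
With weight = n_sampled/n_responded per class, the weighted class total is n_sampled:
  Grade 4: 80 × 0.5 = 40
  Grade 5: 260 × 1.5 = 390
  Grade 6: 180 × 3 = 540
  Grade 7: 360 × 4 = 1440
  Grade 8: 120 × 11.5 = 1380
Adjusted estimate = 3790 / 1,000 = 3.79 → 3.8.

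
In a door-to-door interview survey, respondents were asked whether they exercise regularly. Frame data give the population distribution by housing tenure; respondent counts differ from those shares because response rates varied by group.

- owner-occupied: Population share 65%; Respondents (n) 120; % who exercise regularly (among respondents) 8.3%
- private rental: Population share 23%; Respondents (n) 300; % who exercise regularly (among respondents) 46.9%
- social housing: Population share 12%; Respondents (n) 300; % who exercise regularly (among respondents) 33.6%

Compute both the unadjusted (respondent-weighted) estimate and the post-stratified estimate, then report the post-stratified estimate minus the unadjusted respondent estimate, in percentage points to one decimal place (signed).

Naive respondent-only estimate (weights = respondent counts):
  (120/720)×8.3 + (300/720)×46.9 + (300/720)×33.6 = 34.925%
Post-stratifying to population shares instead:
  0.65×8.3 + 0.23×46.9 + 0.12×33.6 = 20.214%
Difference = 20.214 − 34.925 = -14.711 pp.

-14.7 percentage points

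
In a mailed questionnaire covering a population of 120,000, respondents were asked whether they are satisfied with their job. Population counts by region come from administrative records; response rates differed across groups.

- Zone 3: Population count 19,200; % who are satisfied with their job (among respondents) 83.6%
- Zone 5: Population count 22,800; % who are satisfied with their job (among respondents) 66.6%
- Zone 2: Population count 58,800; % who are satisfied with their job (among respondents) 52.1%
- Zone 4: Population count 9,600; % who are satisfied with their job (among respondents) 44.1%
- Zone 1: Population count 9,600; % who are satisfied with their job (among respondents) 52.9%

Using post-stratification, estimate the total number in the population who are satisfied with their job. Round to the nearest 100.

Each cell contributes its population count × the respondent rate:
  Zone 3: 19,200 × 83.6% = 16051.2
  Zone 5: 22,800 × 66.6% = 15184.8
  Zone 2: 58,800 × 52.1% = 30634.8
  Zone 4: 9,600 × 44.1% = 4233.6
  Zone 1: 9,600 × 52.9% = 5078.4
Estimated total = 71182.8 → 71,200.

71,200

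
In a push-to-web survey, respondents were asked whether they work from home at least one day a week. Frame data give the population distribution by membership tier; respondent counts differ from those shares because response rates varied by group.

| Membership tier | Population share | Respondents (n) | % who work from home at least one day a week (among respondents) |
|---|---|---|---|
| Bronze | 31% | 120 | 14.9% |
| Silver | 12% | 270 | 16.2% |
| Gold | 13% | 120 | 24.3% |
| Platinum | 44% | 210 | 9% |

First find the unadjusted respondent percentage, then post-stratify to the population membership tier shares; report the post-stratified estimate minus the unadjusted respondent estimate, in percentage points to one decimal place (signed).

Unadjusted (pooled respondent) estimate weights by respondent counts:
  (120/720)×14.9 + (270/720)×16.2 + (120/720)×24.3 + (210/720)×9 = 15.2333%
Post-stratified estimate weights by population shares:
  0.31×14.9 + 0.12×16.2 + 0.13×24.3 + 0.44×9 = 13.682%
Difference = 13.682 − 15.2333 = -1.5513 pp.

-1.6 percentage points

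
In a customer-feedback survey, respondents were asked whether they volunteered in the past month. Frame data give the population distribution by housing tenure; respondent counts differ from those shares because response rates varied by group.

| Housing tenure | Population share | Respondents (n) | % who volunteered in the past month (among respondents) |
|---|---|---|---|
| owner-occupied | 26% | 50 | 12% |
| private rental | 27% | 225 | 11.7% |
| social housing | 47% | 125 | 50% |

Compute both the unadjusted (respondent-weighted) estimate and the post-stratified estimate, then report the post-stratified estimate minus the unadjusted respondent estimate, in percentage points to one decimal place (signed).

+6.1 percentage points

Unadjusted (pooled respondent) estimate weights by respondent counts:
  (50/400)×12 + (225/400)×11.7 + (125/400)×50 = 23.7063%
Post-stratified estimate weights by population shares:
  0.26×12 + 0.27×11.7 + 0.47×50 = 29.779%
Difference = 29.779 − 23.7063 = 6.0727 pp.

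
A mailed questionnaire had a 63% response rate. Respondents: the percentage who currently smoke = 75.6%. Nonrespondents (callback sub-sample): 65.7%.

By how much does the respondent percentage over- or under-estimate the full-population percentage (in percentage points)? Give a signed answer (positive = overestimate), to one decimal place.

Nonresponse fraction = 1 − 0.63 = 0.37.
Bias = (nonresponse fraction) × (respondent percentage − nonrespondent percentage)
     = 0.37 × (75.6 − 65.7) = 0.37 × 9.9 = 3.663.

+3.7 percentage points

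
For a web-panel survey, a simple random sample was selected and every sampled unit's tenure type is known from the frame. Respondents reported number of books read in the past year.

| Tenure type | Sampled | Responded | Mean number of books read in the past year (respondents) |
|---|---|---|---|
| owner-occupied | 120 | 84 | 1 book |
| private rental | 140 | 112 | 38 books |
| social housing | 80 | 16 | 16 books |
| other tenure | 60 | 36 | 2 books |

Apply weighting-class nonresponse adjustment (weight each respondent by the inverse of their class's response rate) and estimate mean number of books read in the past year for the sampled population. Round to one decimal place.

17.1

Response rates by class: owner-occupied 84/120 = 70%, private rental 112/140 = 80%, social housing 16/80 = 20%, other tenure 36/60 = 60%.
Inverse-response-rate weighting restores each class to its sampled count, so class totals weight by n_sampled:
  owner-occupied: 120 × 1 = 120
  private rental: 140 × 38 = 5320
  social housing: 80 × 16 = 1280
  other tenure: 60 × 2 = 120
Adjusted estimate = 6840 / 400 = 17.1 → 17.1.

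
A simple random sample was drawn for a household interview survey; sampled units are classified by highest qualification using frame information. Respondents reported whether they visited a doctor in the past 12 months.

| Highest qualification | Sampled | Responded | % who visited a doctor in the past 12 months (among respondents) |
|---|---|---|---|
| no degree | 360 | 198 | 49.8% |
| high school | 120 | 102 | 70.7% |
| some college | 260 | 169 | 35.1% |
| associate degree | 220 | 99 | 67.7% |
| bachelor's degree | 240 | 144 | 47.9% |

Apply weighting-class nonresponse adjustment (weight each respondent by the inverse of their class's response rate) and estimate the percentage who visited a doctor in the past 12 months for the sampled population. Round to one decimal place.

Class response rates: no degree 198/360 = 55%, high school 102/120 = 85%, some college 169/260 = 65%, associate degree 99/220 = 45%, bachelor's degree 144/240 = 60%.
Each respondent's weight = sampled/responded in their class; summing within a class gives n_sampled, so:
  no degree: 360 × 49.8 = 17,928
  high school: 120 × 70.7 = 8484
  some college: 260 × 35.1 = 9126
  associate degree: 220 × 67.7 = 14,894
  bachelor's degree: 240 × 47.9 = 11,496
Adjusted estimate = 61,928 / 1,200 = 51.6067 → 51.6%.

51.6%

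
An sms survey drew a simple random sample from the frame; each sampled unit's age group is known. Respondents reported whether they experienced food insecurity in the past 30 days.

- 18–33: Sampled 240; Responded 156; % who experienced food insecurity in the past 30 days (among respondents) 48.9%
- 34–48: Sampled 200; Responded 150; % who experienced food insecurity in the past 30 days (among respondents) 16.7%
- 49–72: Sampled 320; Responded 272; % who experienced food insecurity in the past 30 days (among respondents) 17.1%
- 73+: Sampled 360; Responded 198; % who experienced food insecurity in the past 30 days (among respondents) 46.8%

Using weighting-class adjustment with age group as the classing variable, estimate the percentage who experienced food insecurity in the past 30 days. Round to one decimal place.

33.4%

Response rates by class: 18–33 156/240 = 65%, 34–48 150/200 = 75%, 49–72 272/320 = 85%, 73+ 198/360 = 55%.
Each respondent's weight = sampled/responded in their class; summing within a class gives n_sampled, so:
  18–33: 240 × 48.9 = 11,736
  34–48: 200 × 16.7 = 3340
  49–72: 320 × 17.1 = 5472
  73+: 360 × 46.8 = 16,848
Adjusted estimate = 37,396 / 1,120 = 33.3893 → 33.4%.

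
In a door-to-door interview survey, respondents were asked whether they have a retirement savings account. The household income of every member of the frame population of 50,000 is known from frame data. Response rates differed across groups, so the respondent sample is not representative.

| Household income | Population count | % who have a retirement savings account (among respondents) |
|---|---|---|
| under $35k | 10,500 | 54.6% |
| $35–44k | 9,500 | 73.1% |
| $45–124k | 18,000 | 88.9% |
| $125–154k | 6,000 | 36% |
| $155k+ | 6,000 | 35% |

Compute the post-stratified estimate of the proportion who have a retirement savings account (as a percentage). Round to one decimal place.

Post-stratification weights by population share, not respondent share:
  under $35k: (10,500/50,000) × 54.6 = 11.466
  $35–44k: (9,500/50,000) × 73.1 = 13.889
  $45–124k: (18,000/50,000) × 88.9 = 32.004
  $125–154k: (6,000/50,000) × 36 = 4.32
  $155k+: (6,000/50,000) × 35 = 4.2
Post-stratified estimate = 65.879 → 65.9%.

65.9%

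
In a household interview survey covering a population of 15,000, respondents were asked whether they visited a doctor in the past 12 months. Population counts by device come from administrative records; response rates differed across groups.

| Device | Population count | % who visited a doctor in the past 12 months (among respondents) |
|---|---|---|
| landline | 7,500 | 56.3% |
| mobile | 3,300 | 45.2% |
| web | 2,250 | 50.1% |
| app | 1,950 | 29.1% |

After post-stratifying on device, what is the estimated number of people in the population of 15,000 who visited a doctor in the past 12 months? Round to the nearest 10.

7,410

Each cell contributes its population count × the respondent rate:
  landline: 7,500 × 56.3% = 4222.5
  mobile: 3,300 × 45.2% = 1491.6
  web: 2,250 × 50.1% = 1127.25
  app: 1,950 × 29.1% = 567.45
Estimated total = 7408.8 → 7,410.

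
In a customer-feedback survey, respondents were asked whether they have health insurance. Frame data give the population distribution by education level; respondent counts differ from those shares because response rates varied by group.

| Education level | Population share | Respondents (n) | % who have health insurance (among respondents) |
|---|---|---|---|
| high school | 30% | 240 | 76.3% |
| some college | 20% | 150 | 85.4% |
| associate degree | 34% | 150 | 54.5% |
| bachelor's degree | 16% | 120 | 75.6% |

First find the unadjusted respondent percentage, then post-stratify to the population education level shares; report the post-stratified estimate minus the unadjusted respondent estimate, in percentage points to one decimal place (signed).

-2.7 percentage points

Unadjusted (pooled respondent) estimate weights by respondent counts:
  (240/660)×76.3 + (150/660)×85.4 + (150/660)×54.5 + (120/660)×75.6 = 73.2864%
Post-stratifying to population shares instead:
  0.3×76.3 + 0.2×85.4 + 0.34×54.5 + 0.16×75.6 = 70.596%
Difference = 70.596 − 73.2864 = -2.6904 pp.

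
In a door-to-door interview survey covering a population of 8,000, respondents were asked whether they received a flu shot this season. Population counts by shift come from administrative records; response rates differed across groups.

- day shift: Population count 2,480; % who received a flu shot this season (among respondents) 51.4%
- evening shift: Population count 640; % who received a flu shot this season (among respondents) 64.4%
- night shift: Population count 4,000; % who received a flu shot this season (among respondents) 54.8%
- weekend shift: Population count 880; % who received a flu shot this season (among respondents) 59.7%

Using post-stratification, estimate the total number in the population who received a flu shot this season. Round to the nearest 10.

Apply each group's respondent rate to its population count:
  day shift: 2,480 × 51.4% = 1274.72
  evening shift: 640 × 64.4% = 412.16
  night shift: 4,000 × 54.8% = 2192
  weekend shift: 880 × 59.7% = 525.36
Estimated total = 4404.24 → 4,400.

4,400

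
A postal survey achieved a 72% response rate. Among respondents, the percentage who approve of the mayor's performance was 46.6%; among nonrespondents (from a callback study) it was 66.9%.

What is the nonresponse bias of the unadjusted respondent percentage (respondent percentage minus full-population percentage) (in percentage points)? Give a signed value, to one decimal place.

-5.7 percentage points

Nonresponse fraction = 1 − 0.72 = 0.28.
Bias = (nonresponse fraction) × (respondent percentage − nonrespondent percentage)
     = 0.28 × (46.6 − 66.9) = 0.28 × -20.3 = -5.684.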